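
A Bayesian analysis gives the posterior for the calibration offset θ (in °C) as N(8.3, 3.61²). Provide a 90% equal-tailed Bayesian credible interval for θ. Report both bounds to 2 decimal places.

[2.36, 14.24]

The posterior is symmetric, so the 90% equal-tailed interval is θ = 8.3 ± z·3.61 with z = 1.645.
Half-width: 1.645 × 3.61 = 5.94.
8.3 − 5.94 = 2.36; 8.3 + 5.94 = 14.24.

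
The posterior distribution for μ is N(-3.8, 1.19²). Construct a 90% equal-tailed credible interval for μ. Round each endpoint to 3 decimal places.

The posterior is symmetric, so the 90% equal-tailed interval is μ = -3.8 ± z·1.19 with z = 1.645.
Half-width: 1.645 × 1.19 = 1.957.
-3.8 − 1.957 = -5.757; -3.8 + 1.957 = -1.843.

[-5.757, -1.843]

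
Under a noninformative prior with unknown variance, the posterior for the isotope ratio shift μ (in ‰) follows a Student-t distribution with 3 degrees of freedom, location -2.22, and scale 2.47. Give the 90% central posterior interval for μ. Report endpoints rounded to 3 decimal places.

[-8.033, 3.593]

The t_3 distribution is symmetric; the 90% interval is -2.22 ± t·2.47 with t_{0.95,3} = 2.353.
Half-width: 2.353 × 2.47 = 5.813.
-2.22 − 5.813 = -8.033; -2.22 + 5.813 = 3.593.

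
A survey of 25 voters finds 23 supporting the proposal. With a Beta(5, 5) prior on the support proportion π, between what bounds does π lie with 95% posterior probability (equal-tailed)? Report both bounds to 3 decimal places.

[0.655, 0.913]

Posterior: Beta(5+23, 5+2) = Beta(28, 7).
Equal-tailed 95% interval: the 0.025 and 0.975 quantiles of Beta(28, 7).
Posterior mean ≈ 0.800, SD ≈ 0.067; a Normal approximation gives roughly [0.669, 0.931].
Exact: F⁻¹(0.025) = 0.655; F⁻¹(0.975) = 0.913.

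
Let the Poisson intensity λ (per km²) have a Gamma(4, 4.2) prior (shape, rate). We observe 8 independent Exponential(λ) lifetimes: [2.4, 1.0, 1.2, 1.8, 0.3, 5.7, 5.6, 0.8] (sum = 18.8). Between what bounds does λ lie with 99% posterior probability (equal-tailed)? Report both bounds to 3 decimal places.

[0.215, 0.990]

Posterior: Gamma(4+8, 4.2+18.8) = Gamma(12, 23.0) (shape, rate).
Equal-tailed 99% interval: Gamma(12, 23.0) quantiles at 0.005 and 0.995.
Posterior mean ≈ 0.522, SD ≈ 0.151; a Normal approximation gives roughly [0.134, 0.910].
Exact: lower = 0.215; upper = 0.990.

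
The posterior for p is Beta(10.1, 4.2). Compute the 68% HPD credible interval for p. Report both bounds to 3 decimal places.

The posterior is unimodal and skewed, so the HPD interval has equal density at both endpoints and is the shortest 68% interval.
Solving f(0.612) = f(0.845) with F(0.845) − F(0.612) = 0.68 gives [0.612, 0.845].
For comparison, the equal-tailed interval is [0.587, 0.824]; the HPD is narrower and shifted toward the mode.

[0.612, 0.845]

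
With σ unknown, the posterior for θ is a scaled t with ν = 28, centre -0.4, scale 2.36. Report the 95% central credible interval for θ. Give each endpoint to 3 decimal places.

The t_28 distribution is symmetric; the 95% interval is -0.4 ± t·2.36 with t_{0.975,28} = 2.048.
Half-width: 2.048 × 2.36 = 4.834.
-0.4 − 4.834 = -5.234; -0.4 + 4.834 = 4.434.

[-5.234, 4.434]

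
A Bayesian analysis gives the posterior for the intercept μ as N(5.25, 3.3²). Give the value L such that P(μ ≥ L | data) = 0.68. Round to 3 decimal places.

3.707

Need L with P(μ ≥ L) = 0.68: L = 5.25 − z_{0.32}·3.3.
z = 0.468; L = 5.25 − 0.468 × 3.3 = 3.707.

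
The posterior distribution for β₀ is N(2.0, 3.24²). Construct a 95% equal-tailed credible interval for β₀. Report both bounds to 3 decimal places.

The posterior is symmetric, so the 95% equal-tailed interval is β₀ = 2.0 ± z·3.24 with z = 1.960.
Half-width: 1.960 × 3.24 = 6.350.
2.0 − 6.350 = -4.350; 2.0 + 6.350 = 8.350.

[-4.350, 8.350]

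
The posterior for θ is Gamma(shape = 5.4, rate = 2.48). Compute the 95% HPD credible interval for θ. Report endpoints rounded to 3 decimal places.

The posterior is unimodal and skewed, so the HPD interval has equal density at both endpoints and is the shortest 95% interval.
Solving f(0.573) = f(4.036) with F(4.036) − F(0.573) = 0.95 gives [0.573, 4.036].
For comparison, the equal-tailed interval is [0.746, 4.362]; the HPD is narrower and shifted toward the mode.

[0.573, 4.036]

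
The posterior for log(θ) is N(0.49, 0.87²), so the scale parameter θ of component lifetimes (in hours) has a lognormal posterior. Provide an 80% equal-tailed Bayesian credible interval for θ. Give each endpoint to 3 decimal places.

On the log scale the 80% interval is 0.49 ± 1.282 × 0.87 = [-0.6249, 1.6049].
Exponentiate: [e^-0.6249, e^1.6049] = [0.535, 4.978].

[0.535, 4.978]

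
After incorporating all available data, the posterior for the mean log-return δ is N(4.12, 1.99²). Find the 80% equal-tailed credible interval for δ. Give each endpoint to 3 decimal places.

The posterior is symmetric, so the 80% equal-tailed interval is δ = 4.12 ± z·1.99 with z = 1.282.
Half-width: 1.282 × 1.99 = 2.550.
4.12 − 2.550 = 1.570; 4.12 + 2.550 = 6.670.

[1.570, 6.670]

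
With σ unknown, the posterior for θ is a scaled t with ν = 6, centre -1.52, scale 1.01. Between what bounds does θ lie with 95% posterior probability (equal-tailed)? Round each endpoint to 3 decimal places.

The t_6 distribution is symmetric; the 95% interval is -1.52 ± t·1.01 with t_{0.975,6} = 2.447.
Half-width: 2.447 × 1.01 = 2.471.
-1.52 − 2.471 = -3.991; -1.52 + 2.471 = 0.951.

[-3.991, 0.951]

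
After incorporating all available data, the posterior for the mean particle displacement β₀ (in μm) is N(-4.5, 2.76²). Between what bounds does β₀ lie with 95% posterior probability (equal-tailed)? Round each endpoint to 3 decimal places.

[-9.910, 0.910]

The posterior is symmetric, so the 95% equal-tailed interval is β₀ = -4.5 ± z·2.76 with z = 1.960.
Half-width: 1.960 × 2.76 = 5.410.
-4.5 − 5.410 = -9.910; -4.5 + 5.410 = 0.910.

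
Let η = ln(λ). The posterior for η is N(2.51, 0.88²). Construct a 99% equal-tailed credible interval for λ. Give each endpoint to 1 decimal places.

On the log scale the 99% interval is 2.51 ± 2.576 × 0.88 = [0.2433, 4.7767].
Exponentiate: [e^0.2433, e^4.7767] = [1.3, 118.7].

[1.3, 118.7]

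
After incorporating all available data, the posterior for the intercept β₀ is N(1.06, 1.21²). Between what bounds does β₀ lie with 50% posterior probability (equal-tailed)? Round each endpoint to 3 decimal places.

The posterior is symmetric, so the 50% equal-tailed interval is β₀ = 1.06 ± z·1.21 with z = 0.674.
Half-width: 0.674 × 1.21 = 0.816.
1.06 − 0.816 = 0.244; 1.06 + 0.816 = 1.876.

[0.244, 1.876]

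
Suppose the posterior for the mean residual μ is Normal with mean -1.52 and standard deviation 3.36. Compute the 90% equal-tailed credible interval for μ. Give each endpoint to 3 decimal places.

[-7.047, 4.007]

The posterior is symmetric, so the 90% equal-tailed interval is μ = -1.52 ± z·3.36 with z = 1.645.
Half-width: 1.645 × 3.36 = 5.527.
-1.52 − 5.527 = -7.047; -1.52 + 5.527 = 4.007.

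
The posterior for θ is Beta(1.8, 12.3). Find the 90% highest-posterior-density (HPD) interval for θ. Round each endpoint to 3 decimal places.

[0.005, 0.249]

The posterior is unimodal and skewed, so the HPD interval has equal density at both endpoints and is the shortest 90% interval.
Solving f(0.005) = f(0.249) with F(0.249) − F(0.005) = 0.90 gives [0.005, 0.249].
For comparison, the equal-tailed interval is [0.022, 0.294]; the HPD is narrower and shifted toward the mode.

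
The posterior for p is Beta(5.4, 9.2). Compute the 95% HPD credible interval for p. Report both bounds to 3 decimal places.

The posterior is unimodal and skewed, so the HPD interval has equal density at both endpoints and is the shortest 95% interval.
Solving f(0.141) = f(0.609) with F(0.609) − F(0.141) = 0.95 gives [0.141, 0.609].
For comparison, the equal-tailed interval is [0.151, 0.622]; the HPD is narrower and shifted toward the mode.

[0.141, 0.609]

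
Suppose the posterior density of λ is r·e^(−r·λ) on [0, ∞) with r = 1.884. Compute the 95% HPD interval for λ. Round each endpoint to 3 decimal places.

The exponential density is strictly decreasing on [0, ∞), so the HPD interval is anchored at 0: [0, q] with P(λ ≤ q) = 0.95.
q = −ln(1 − 0.95) / 1.884 = 2.9957 / 1.884 = 1.590.

[0.000, 1.590]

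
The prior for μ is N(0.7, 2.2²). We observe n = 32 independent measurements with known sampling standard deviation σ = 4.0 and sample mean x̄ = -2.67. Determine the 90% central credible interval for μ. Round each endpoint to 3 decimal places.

[-3.462, -1.247]

Posterior precision = 1/2.2² + 32/4.0² = 0.2066 + 2.0000 = 2.2066, so posterior SD = 0.6732.
Posterior mean = (0.7/2.2² + 32·-2.67/4.0²) / 2.2066 = -2.3545.
Interval: -2.3545 ± 1.645 × 0.6732 → [-3.462, -1.247].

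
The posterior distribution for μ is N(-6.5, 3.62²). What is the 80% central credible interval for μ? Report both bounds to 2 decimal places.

The posterior is symmetric, so the 80% equal-tailed interval is μ = -6.5 ± z·3.62 with z = 1.282.
Half-width: 1.282 × 3.62 = 4.64.
-6.5 − 4.64 = -11.14; -6.5 + 4.64 = -1.86.

[-11.14, -1.86]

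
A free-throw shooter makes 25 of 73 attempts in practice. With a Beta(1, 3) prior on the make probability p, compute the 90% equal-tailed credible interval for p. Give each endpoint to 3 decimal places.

Posterior: Beta(1+25, 3+48) = Beta(26, 51).
Equal-tailed 90% interval: the 0.05 and 0.95 quantiles of Beta(26, 51).
Posterior mean ≈ 0.338, SD ≈ 0.054; a Normal approximation gives roughly [0.250, 0.426].
Exact: F⁻¹(0.05) = 0.252; F⁻¹(0.95) = 0.428.

[0.252, 0.428]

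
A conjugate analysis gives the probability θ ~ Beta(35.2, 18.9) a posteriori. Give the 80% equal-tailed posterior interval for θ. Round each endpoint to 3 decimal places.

Posterior: Beta(35.2, 18.9).
Equal-tailed 80% interval: the 0.1 and 0.9 quantiles of Beta(35.2, 18.9).
Posterior mean ≈ 0.651, SD ≈ 0.064; a Normal approximation gives roughly [0.568, 0.733].
Exact: F⁻¹(0.1) = 0.567; F⁻¹(0.9) = 0.732.

[0.567, 0.732]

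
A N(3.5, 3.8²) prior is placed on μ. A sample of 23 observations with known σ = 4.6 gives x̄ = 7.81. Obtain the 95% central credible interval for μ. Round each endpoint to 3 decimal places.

[5.729, 9.375]

Posterior precision = 1/3.8² + 23/4.6² = 0.0693 + 1.0870 = 1.1562, so posterior SD = 0.9300.
Posterior mean = (3.5/3.8² + 23·7.81/4.6²) / 1.1562 = 7.5518.
Interval: 7.5518 ± 1.960 × 0.9300 → [5.729, 9.375].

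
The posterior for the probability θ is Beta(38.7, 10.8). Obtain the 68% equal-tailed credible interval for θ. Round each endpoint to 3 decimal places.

[0.724, 0.840]

Posterior: Beta(38.7, 10.8).
Equal-tailed 68% interval: the 0.16 and 0.84 quantiles of Beta(38.7, 10.8).
Posterior mean ≈ 0.782, SD ≈ 0.058; a Normal approximation gives roughly [0.724, 0.840].
Exact: F⁻¹(0.16) = 0.724; F⁻¹(0.84) = 0.840.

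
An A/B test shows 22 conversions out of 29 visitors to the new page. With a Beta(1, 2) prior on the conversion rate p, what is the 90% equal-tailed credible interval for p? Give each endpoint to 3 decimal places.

Posterior: Beta(1+22, 2+7) = Beta(23, 9).
Equal-tailed 90% interval: the 0.05 and 0.95 quantiles of Beta(23, 9).
Posterior mean ≈ 0.719, SD ≈ 0.078; a Normal approximation gives roughly [0.590, 0.847].
Exact: F⁻¹(0.05) = 0.582; F⁻¹(0.95) = 0.839.

[0.582, 0.839]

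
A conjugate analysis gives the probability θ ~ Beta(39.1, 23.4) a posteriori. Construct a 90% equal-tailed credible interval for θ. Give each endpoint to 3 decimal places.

Posterior: Beta(39.1, 23.4).
Equal-tailed 90% interval: the 0.05 and 0.95 quantiles of Beta(39.1, 23.4).
Posterior mean ≈ 0.626, SD ≈ 0.061; a Normal approximation gives roughly [0.526, 0.725].
Exact: F⁻¹(0.05) = 0.523; F⁻¹(0.95) = 0.723.

[0.523, 0.723]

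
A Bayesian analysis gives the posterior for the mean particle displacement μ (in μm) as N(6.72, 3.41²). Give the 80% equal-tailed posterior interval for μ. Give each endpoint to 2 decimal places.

[2.35, 11.09]

The posterior is symmetric, so the 80% equal-tailed interval is μ = 6.72 ± z·3.41 with z = 1.282.
Half-width: 1.282 × 3.41 = 4.37.
6.72 − 4.37 = 2.35; 6.72 + 4.37 = 11.09.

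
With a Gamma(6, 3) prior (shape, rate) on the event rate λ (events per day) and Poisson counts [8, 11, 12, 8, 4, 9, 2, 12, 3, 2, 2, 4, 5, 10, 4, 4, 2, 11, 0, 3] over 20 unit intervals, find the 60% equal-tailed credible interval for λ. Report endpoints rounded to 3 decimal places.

Posterior: Gamma(6+116, 3+20) = Gamma(122, 23) (shape, rate).
Equal-tailed 60% interval: Gamma(122, 23) quantiles at 0.2 and 0.8.
Posterior mean ≈ 5.304, SD ≈ 0.480; a Normal approximation gives roughly [4.900, 5.709].
Exact: lower = 4.897; upper = 5.704.

[4.897, 5.704]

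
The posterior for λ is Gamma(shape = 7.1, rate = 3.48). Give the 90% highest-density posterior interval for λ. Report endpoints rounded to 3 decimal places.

[0.820, 3.216]

The posterior is unimodal and skewed, so the HPD interval has equal density at both endpoints and is the shortest 90% interval.
Solving f(0.820) = f(3.216) with F(3.216) − F(0.820) = 0.90 gives [0.820, 3.216].
For comparison, the equal-tailed interval is [0.964, 3.441]; the HPD is narrower and shifted toward the mode.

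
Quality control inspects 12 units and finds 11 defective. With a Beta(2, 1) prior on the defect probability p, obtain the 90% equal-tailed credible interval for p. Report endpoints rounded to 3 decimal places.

Posterior: Beta(2+11, 1+1) = Beta(13, 2).
Equal-tailed 90% interval: the 0.05 and 0.95 quantiles of Beta(13, 2).
Posterior mean ≈ 0.867, SD ≈ 0.085; a Normal approximation gives roughly [0.727, 1.006].
Exact: F⁻¹(0.05) = 0.703; F⁻¹(0.95) = 0.974.

[0.703, 0.974]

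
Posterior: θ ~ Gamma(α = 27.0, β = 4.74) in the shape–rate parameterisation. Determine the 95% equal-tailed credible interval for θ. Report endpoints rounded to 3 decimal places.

Posterior: Gamma(shape 27.0, rate 4.74).
Equal-tailed 95% interval: Gamma(27.0, 4.74) quantiles at 0.025 and 0.975.
Posterior mean ≈ 5.696, SD ≈ 1.096; a Normal approximation gives roughly [3.548, 7.845].
Exact: lower = 3.754; upper = 8.037.

[3.754, 8.037]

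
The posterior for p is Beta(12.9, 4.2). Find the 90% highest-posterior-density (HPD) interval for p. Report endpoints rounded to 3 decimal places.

[0.596, 0.919]

The posterior is unimodal and skewed, so the HPD interval has equal density at both endpoints and is the shortest 90% interval.
Solving f(0.596) = f(0.919) with F(0.919) − F(0.596) = 0.90 gives [0.596, 0.919].
For comparison, the equal-tailed interval is [0.572, 0.902]; the HPD is narrower and shifted toward the mode.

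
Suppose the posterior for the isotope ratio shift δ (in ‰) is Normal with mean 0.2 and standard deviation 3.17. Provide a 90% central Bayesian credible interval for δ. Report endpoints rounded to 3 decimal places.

The posterior is symmetric, so the 90% equal-tailed interval is δ = 0.2 ± z·3.17 with z = 1.645.
Half-width: 1.645 × 3.17 = 5.214.
0.2 − 5.214 = -5.014; 0.2 + 5.214 = 5.414.

[-5.014, 5.414]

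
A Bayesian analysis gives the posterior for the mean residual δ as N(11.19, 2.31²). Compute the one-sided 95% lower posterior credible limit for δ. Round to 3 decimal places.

Need L with P(δ ≥ L) = 0.95: L = 11.19 − z_{0.05}·2.31.
z = 1.645; L = 11.19 − 1.645 × 2.31 = 7.390.

7.390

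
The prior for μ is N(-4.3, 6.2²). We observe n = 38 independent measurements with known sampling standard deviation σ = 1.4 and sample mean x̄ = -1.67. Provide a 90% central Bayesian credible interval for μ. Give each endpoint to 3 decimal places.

Posterior precision = 1/6.2² + 38/1.4² = 0.0260 + 19.3878 = 19.4138, so posterior SD = 0.2270.
Posterior mean = (-4.3/6.2² + 38·-1.67/1.4²) / 19.4138 = -1.6735.
Interval: -1.6735 ± 1.645 × 0.2270 → [-2.047, -1.300].

[-2.047, -1.300]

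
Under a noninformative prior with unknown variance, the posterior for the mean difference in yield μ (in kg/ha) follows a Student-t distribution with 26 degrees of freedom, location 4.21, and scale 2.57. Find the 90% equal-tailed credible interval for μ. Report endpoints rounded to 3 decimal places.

The t_26 distribution is symmetric; the 90% interval is 4.21 ± t·2.57 with t_{0.95,26} = 1.706.
Half-width: 1.706 × 2.57 = 4.383.
4.21 − 4.383 = -0.173; 4.21 + 4.383 = 8.593.

[-0.173, 8.593]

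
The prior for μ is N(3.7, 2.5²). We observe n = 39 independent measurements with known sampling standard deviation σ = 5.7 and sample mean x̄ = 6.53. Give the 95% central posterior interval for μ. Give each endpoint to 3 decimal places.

[4.517, 7.878]

Posterior precision = 1/2.5² + 39/5.7² = 0.1600 + 1.2004 = 1.3604, so posterior SD = 0.8574.
Posterior mean = (3.7/2.5² + 39·6.53/5.7²) / 1.3604 = 6.1971.
Interval: 6.1971 ± 1.960 × 0.8574 → [4.517, 7.878].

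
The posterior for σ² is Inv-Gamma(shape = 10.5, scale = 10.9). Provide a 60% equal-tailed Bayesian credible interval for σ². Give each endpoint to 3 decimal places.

[0.833, 1.411]

Inverse-Gamma(10.5, 10.9) quantiles: F⁻¹(0.2) and F⁻¹(0.8).
Equivalently, 1/σ² ~ Gamma(10.5, rate = 10.9); invert its 0.8 and 0.2 quantiles.
Posterior mean ≈ 1.147, SD ≈ 0.394; a Normal approximation gives roughly [0.816, 1.479].
Exact: lower = 0.833; upper = 1.411.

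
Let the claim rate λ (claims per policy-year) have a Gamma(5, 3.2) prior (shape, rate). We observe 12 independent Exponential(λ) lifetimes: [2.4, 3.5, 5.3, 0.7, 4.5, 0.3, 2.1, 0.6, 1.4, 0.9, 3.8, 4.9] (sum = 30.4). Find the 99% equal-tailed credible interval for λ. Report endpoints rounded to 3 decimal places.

Posterior: Gamma(5+12, 3.2+30.4) = Gamma(17, 33.6) (shape, rate).
Equal-tailed 99% interval: Gamma(17, 33.6) quantiles at 0.005 and 0.995.
Posterior mean ≈ 0.506, SD ≈ 0.123; a Normal approximation gives roughly [0.190, 0.822].
Exact: lower = 0.246; upper = 0.877.

[0.246, 0.877]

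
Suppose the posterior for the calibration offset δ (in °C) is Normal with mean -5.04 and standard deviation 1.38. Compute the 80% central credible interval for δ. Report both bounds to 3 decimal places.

[-6.809, -3.271]

The posterior is symmetric, so the 80% equal-tailed interval is δ = -5.04 ± z·1.38 with z = 1.282.
Half-width: 1.282 × 1.38 = 1.769.
-5.04 − 1.769 = -6.809; -5.04 + 1.769 = -3.271.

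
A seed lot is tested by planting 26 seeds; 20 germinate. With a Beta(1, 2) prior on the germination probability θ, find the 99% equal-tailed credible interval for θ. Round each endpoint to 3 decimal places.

[0.492, 0.900]

Posterior: Beta(1+20, 2+6) = Beta(21, 8).
Equal-tailed 99% interval: the 0.005 and 0.995 quantiles of Beta(21, 8).
Posterior mean ≈ 0.724, SD ≈ 0.082; a Normal approximation gives roughly [0.514, 0.934].
Exact: F⁻¹(0.005) = 0.492; F⁻¹(0.995) = 0.900.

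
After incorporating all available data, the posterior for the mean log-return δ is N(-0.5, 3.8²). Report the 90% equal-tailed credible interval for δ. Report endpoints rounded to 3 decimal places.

The posterior is symmetric, so the 90% equal-tailed interval is δ = -0.5 ± z·3.8 with z = 1.645.
Half-width: 1.645 × 3.8 = 6.250.
-0.5 − 6.250 = -6.750; -0.5 + 6.250 = 5.750.

[-6.750, 5.750]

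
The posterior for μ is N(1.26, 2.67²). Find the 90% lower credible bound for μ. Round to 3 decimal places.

-2.162

Need L with P(μ ≥ L) = 0.90: L = 1.26 − z_{0.1}·2.67.
z = 1.282; L = 1.26 − 1.282 × 2.67 = -2.162.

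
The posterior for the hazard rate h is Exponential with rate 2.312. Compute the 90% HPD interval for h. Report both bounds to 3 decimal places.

The exponential density is strictly decreasing on [0, ∞), so the HPD interval is anchored at 0: [0, q] with P(h ≤ q) = 0.90.
q = −ln(1 − 0.90) / 2.312 = 2.3026 / 2.312 = 0.996.

[0.000, 0.996]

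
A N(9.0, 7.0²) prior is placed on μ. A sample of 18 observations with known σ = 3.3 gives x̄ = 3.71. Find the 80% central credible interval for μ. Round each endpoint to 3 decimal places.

Posterior precision = 1/7.0² + 18/3.3² = 0.0204 + 1.6529 = 1.6733, so posterior SD = 0.7731.
Posterior mean = (9.0/7.0² + 18·3.71/3.3²) / 1.6733 = 3.7745.
Interval: 3.7745 ± 1.282 × 0.7731 → [2.784, 4.765].

[2.784, 4.765]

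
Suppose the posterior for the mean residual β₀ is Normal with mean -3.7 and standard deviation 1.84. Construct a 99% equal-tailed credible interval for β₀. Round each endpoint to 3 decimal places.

[-8.440, 1.040]

The posterior is symmetric, so the 99% equal-tailed interval is β₀ = -3.7 ± z·1.84 with z = 2.576.
Half-width: 2.576 × 1.84 = 4.740.
-3.7 − 4.740 = -8.440; -3.7 + 4.740 = 1.040.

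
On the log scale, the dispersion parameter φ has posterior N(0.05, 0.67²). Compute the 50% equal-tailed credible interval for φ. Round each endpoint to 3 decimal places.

[0.669, 1.652]

On the log scale the 50% interval is 0.05 ± 0.674 × 0.67 = [-0.4019, 0.5019].
Exponentiate: [e^-0.4019, e^0.5019] = [0.669, 1.652].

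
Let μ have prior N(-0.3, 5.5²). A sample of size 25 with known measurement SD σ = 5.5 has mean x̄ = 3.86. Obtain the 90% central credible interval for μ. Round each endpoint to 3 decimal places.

Posterior precision = 1/5.5² + 25/5.5² = 0.0331 + 0.8264 = 0.8595, so posterior SD = 1.0786.
Posterior mean = (-0.3/5.5² + 25·3.86/5.5²) / 0.8595 = 3.7000.
Interval: 3.7000 ± 1.645 × 1.0786 → [1.926, 5.474].

[1.926, 5.474]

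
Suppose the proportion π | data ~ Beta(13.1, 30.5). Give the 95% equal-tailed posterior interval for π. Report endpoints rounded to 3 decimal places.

Posterior: Beta(13.1, 30.5).
Equal-tailed 95% interval: the 0.025 and 0.975 quantiles of Beta(13.1, 30.5).
Posterior mean ≈ 0.300, SD ≈ 0.069; a Normal approximation gives roughly [0.166, 0.435].
Exact: F⁻¹(0.025) = 0.175; F⁻¹(0.975) = 0.443.

[0.175, 0.443]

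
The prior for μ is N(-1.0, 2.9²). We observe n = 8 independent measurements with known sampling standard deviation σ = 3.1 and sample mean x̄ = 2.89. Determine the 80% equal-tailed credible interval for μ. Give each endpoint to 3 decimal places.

Posterior precision = 1/2.9² + 8/3.1² = 0.1189 + 0.8325 = 0.9514, so posterior SD = 1.0252.
Posterior mean = (-1.0/2.9² + 8·2.89/3.1²) / 0.9514 = 2.4038.
Interval: 2.4038 ± 1.282 × 1.0252 → [1.090, 3.718].

[1.090, 3.718]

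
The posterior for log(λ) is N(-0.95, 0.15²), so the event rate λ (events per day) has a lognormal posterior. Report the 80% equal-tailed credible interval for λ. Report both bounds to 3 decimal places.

[0.319, 0.469]

On the log scale the 80% interval is -0.95 ± 1.282 × 0.15 = [-1.1422, -0.7578].
Exponentiate: [e^-1.1422, e^-0.7578] = [0.319, 0.469].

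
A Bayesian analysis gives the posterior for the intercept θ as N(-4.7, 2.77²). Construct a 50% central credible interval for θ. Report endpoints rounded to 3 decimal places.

The posterior is symmetric, so the 50% equal-tailed interval is θ = -4.7 ± z·2.77 with z = 0.674.
Half-width: 0.674 × 2.77 = 1.868.
-4.7 − 1.868 = -6.568; -4.7 + 1.868 = -2.832.

[-6.568, -2.832]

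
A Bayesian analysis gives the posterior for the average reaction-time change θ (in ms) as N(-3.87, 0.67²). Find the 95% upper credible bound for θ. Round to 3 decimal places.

-2.768

Need U with P(θ ≤ U) = 0.95: U = -3.87 + z_{0.05}·0.67.
z = 1.645; U = -3.87 + 1.645 × 0.67 = -2.768.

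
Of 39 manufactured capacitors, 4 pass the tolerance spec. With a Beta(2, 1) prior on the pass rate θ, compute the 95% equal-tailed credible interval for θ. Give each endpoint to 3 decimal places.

Posterior: Beta(2+4, 1+35) = Beta(6, 36).
Equal-tailed 95% interval: the 0.025 and 0.975 quantiles of Beta(6, 36).
Posterior mean ≈ 0.143, SD ≈ 0.053; a Normal approximation gives roughly [0.038, 0.247].
Exact: F⁻¹(0.025) = 0.056; F⁻¹(0.975) = 0.262.

[0.056, 0.262]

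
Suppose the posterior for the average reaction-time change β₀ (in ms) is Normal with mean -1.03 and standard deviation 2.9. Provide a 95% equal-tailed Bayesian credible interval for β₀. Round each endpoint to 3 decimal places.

[-6.714, 4.654]

The posterior is symmetric, so the 95% equal-tailed interval is β₀ = -1.03 ± z·2.9 with z = 1.960.
Half-width: 1.960 × 2.9 = 5.684.
-1.03 − 5.684 = -6.714; -1.03 + 5.684 = 4.654.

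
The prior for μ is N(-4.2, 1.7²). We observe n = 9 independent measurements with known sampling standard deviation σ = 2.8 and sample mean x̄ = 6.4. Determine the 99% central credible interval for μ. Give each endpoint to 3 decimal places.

Posterior precision = 1/1.7² + 9/2.8² = 0.3460 + 1.1480 = 1.4940, so posterior SD = 0.8181.
Posterior mean = (-4.2/1.7² + 9·6.4/2.8²) / 1.4940 = 3.9449.
Interval: 3.9449 ± 2.576 × 0.8181 → [1.838, 6.052].

[1.838, 6.052]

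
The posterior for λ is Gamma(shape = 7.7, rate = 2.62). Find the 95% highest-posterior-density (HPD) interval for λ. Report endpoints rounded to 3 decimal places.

[1.063, 5.047]

The posterior is unimodal and skewed, so the HPD interval has equal density at both endpoints and is the shortest 95% interval.
Solving f(1.063) = f(5.047) with F(5.047) − F(1.063) = 0.95 gives [1.063, 5.047].
For comparison, the equal-tailed interval is [1.244, 5.350]; the HPD is narrower and shifted toward the mode.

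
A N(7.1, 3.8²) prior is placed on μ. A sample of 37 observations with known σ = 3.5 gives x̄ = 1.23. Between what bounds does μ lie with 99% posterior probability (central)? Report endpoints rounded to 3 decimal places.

[-0.104, 2.827]

Posterior precision = 1/3.8² + 37/3.5² = 0.0693 + 3.0204 = 3.0897, so posterior SD = 0.5689.
Posterior mean = (7.1/3.8² + 37·1.23/3.5²) / 3.0897 = 1.3616.
Interval: 1.3616 ± 2.576 × 0.5689 → [-0.104, 2.827].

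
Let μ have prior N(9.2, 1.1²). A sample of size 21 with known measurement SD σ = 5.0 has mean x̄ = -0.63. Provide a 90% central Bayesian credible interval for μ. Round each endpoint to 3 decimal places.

Posterior precision = 1/1.1² + 21/5.0² = 0.8264 + 0.8400 = 1.6664, so posterior SD = 0.7746.
Posterior mean = (9.2/1.1² + 21·-0.63/5.0²) / 1.6664 = 4.2450.
Interval: 4.2450 ± 1.645 × 0.7746 → [2.971, 5.519].

[2.971, 5.519]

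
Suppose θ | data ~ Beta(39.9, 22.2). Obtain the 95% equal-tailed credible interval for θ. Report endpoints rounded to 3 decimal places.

Posterior: Beta(39.9, 22.2).
Equal-tailed 95% interval: the 0.025 and 0.975 quantiles of Beta(39.9, 22.2).
Posterior mean ≈ 0.643, SD ≈ 0.060; a Normal approximation gives roughly [0.524, 0.761].
Exact: F⁻¹(0.025) = 0.520; F⁻¹(0.975) = 0.756.

[0.520, 0.756]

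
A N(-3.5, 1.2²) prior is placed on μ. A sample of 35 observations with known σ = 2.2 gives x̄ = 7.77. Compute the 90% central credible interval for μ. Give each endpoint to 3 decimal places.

Posterior precision = 1/1.2² + 35/2.2² = 0.6944 + 7.2314 = 7.9258, so posterior SD = 0.3552.
Posterior mean = (-3.5/1.2² + 35·7.77/2.2²) / 7.9258 = 6.7825.
Interval: 6.7825 ± 1.645 × 0.3552 → [6.198, 7.367].

[6.198, 7.367]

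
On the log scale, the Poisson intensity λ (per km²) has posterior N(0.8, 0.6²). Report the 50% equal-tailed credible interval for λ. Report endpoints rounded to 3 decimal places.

On the log scale the 50% interval is 0.8 ± 0.674 × 0.6 = [0.3953, 1.2047].
Exponentiate: [e^0.3953, e^1.2047] = [1.485, 3.336].

[1.485, 3.336]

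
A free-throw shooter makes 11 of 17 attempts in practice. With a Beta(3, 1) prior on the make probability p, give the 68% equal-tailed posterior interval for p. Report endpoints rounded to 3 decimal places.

[0.565, 0.768]

Posterior: Beta(3+11, 1+6) = Beta(14, 7).
Equal-tailed 68% interval: the 0.16 and 0.84 quantiles of Beta(14, 7).
Posterior mean ≈ 0.667, SD ≈ 0.101; a Normal approximation gives roughly [0.567, 0.767].
Exact: F⁻¹(0.16) = 0.565; F⁻¹(0.84) = 0.768.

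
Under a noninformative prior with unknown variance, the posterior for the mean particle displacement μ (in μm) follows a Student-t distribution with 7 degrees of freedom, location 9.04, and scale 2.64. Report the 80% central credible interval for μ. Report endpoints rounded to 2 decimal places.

The t_7 distribution is symmetric; the 80% interval is 9.04 ± t·2.64 with t_{0.9,7} = 1.415.
Half-width: 1.415 × 2.64 = 3.74.
9.04 − 3.74 = 5.30; 9.04 + 3.74 = 12.78.

[5.30, 12.78]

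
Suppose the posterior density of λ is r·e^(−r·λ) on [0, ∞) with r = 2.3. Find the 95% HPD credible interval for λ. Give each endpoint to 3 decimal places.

The exponential density is strictly decreasing on [0, ∞), so the HPD interval is anchored at 0: [0, q] with P(λ ≤ q) = 0.95.
q = −ln(1 − 0.95) / 2.3 = 2.9957 / 2.3 = 1.302.

[0.000, 1.302]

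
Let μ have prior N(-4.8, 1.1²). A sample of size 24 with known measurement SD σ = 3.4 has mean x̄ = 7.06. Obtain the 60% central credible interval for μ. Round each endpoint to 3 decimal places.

[3.189, 4.177]

Posterior precision = 1/1.1² + 24/3.4² = 0.8264 + 2.0761 = 2.9026, so posterior SD = 0.5870.
Posterior mean = (-4.8/1.1² + 24·7.06/3.4²) / 2.9026 = 3.6831.
Interval: 3.6831 ± 0.842 × 0.5870 → [3.189, 4.177].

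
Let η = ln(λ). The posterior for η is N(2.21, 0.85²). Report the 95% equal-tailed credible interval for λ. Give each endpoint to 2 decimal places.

On the log scale the 95% interval is 2.21 ± 1.960 × 0.85 = [0.5440, 3.8760].
Exponentiate: [e^0.5440, e^3.8760] = [1.72, 48.23].

[1.72, 48.23]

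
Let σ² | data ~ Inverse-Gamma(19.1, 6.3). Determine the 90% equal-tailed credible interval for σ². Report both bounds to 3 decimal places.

[0.235, 0.503]

Inverse-Gamma(19.1, 6.3) quantiles: F⁻¹(0.05) and F⁻¹(0.95).
Equivalently, 1/σ² ~ Gamma(19.1, rate = 6.3); invert its 0.95 and 0.05 quantiles.
Posterior mean ≈ 0.348, SD ≈ 0.084; a Normal approximation gives roughly [0.210, 0.487].
Exact: lower = 0.235; upper = 0.503.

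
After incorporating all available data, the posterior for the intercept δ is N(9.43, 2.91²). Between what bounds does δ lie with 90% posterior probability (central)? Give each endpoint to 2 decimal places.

[4.64, 14.22]

The posterior is symmetric, so the 90% equal-tailed interval is δ = 9.43 ± z·2.91 with z = 1.645.
Half-width: 1.645 × 2.91 = 4.79.
9.43 − 4.79 = 4.64; 9.43 + 4.79 = 14.22.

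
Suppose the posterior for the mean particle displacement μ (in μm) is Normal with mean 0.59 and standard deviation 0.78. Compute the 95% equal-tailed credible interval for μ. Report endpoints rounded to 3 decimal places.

[-0.939, 2.119]

The posterior is symmetric, so the 95% equal-tailed interval is μ = 0.59 ± z·0.78 with z = 1.960.
Half-width: 1.960 × 0.78 = 1.529.
0.59 − 1.529 = -0.939; 0.59 + 1.529 = 2.119.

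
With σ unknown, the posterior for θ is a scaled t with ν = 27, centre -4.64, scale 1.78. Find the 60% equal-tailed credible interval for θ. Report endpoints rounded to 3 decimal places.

[-6.162, -3.118]

The t_27 distribution is symmetric; the 60% interval is -4.64 ± t·1.78 with t_{0.8,27} = 0.855.
Half-width: 0.855 × 1.78 = 1.522.
-4.64 − 1.522 = -6.162; -4.64 + 1.522 = -3.118.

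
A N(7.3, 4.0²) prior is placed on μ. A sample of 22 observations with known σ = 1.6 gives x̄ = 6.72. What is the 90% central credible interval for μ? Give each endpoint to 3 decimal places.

Posterior precision = 1/4.0² + 22/1.6² = 0.0625 + 8.5937 = 8.6562, so posterior SD = 0.3399.
Posterior mean = (7.3/4.0² + 22·6.72/1.6²) / 8.6562 = 6.7242.
Interval: 6.7242 ± 1.645 × 0.3399 → [6.165, 7.283].

[6.165, 7.283]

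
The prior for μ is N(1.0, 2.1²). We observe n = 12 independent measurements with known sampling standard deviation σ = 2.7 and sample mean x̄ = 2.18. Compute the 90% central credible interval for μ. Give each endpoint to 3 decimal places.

[0.835, 3.239]

Posterior precision = 1/2.1² + 12/2.7² = 0.2268 + 1.6461 = 1.8728, so posterior SD = 0.7307.
Posterior mean = (1.0/2.1² + 12·2.18/2.7²) / 1.8728 = 2.0371.
Interval: 2.0371 ± 1.645 × 0.7307 → [0.835, 3.239].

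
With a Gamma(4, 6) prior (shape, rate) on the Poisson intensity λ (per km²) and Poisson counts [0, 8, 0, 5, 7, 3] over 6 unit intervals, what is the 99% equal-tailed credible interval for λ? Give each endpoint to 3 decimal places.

Posterior: Gamma(4+23, 6+6) = Gamma(27, 12) (shape, rate).
Equal-tailed 99% interval: Gamma(27, 12) quantiles at 0.005 and 0.995.
Posterior mean ≈ 2.250, SD ≈ 0.433; a Normal approximation gives roughly [1.135, 3.365].
Exact: lower = 1.291; upper = 3.521.

[1.291, 3.521]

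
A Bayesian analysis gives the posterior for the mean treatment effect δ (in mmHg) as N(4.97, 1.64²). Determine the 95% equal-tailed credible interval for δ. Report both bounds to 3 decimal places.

[1.756, 8.184]

The posterior is symmetric, so the 95% equal-tailed interval is δ = 4.97 ± z·1.64 with z = 1.960.
Half-width: 1.960 × 1.64 = 3.214.
4.97 − 3.214 = 1.756; 4.97 + 3.214 = 8.184.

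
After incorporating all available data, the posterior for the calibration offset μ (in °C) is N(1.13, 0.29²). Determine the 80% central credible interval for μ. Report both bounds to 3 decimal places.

[0.758, 1.502]

The posterior is symmetric, so the 80% equal-tailed interval is μ = 1.13 ± z·0.29 with z = 1.282.
Half-width: 1.282 × 0.29 = 0.372.
1.13 − 0.372 = 0.758; 1.13 + 0.372 = 1.502.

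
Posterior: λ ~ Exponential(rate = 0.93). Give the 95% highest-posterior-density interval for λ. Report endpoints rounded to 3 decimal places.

The exponential density is strictly decreasing on [0, ∞), so the HPD interval is anchored at 0: [0, q] with P(λ ≤ q) = 0.95.
q = −ln(1 − 0.95) / 0.93 = 2.9957 / 0.93 = 3.221.

[0.000, 3.221]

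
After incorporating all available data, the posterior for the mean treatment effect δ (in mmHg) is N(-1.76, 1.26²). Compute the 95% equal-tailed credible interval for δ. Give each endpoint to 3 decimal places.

[-4.230, 0.710]

The posterior is symmetric, so the 95% equal-tailed interval is δ = -1.76 ± z·1.26 with z = 1.960.
Half-width: 1.960 × 1.26 = 2.470.
-1.76 − 2.470 = -4.230; -1.76 + 2.470 = 0.710.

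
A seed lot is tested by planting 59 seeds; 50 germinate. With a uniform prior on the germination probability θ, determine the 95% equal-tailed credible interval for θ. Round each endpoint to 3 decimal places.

Posterior: Beta(1+50, 1+9) = Beta(51, 10).
Equal-tailed 95% interval: the 0.025 and 0.975 quantiles of Beta(51, 10).
Posterior mean ≈ 0.836, SD ≈ 0.047; a Normal approximation gives roughly [0.744, 0.928].
Exact: F⁻¹(0.025) = 0.734; F⁻¹(0.975) = 0.917.

[0.734, 0.917]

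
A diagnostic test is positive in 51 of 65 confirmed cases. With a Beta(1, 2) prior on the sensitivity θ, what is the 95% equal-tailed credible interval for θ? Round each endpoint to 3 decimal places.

Posterior: Beta(1+51, 2+14) = Beta(52, 16).
Equal-tailed 95% interval: the 0.025 and 0.975 quantiles of Beta(52, 16).
Posterior mean ≈ 0.765, SD ≈ 0.051; a Normal approximation gives roughly [0.665, 0.865].
Exact: F⁻¹(0.025) = 0.658; F⁻¹(0.975) = 0.857.

[0.658, 0.857]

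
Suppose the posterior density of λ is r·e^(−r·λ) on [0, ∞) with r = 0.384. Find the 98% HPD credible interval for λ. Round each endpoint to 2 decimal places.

[0.00, 10.19]

The exponential density is strictly decreasing on [0, ∞), so the HPD interval is anchored at 0: [0, q] with P(λ ≤ q) = 0.98.
q = −ln(1 − 0.98) / 0.384 = 3.9120 / 0.384 = 10.19.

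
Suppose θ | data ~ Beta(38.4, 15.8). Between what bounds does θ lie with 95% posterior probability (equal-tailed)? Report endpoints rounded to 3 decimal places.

Posterior: Beta(38.4, 15.8).
Equal-tailed 95% interval: the 0.025 and 0.975 quantiles of Beta(38.4, 15.8).
Posterior mean ≈ 0.708, SD ≈ 0.061; a Normal approximation gives roughly [0.589, 0.828].
Exact: F⁻¹(0.025) = 0.582; F⁻¹(0.975) = 0.820.

[0.582, 0.820]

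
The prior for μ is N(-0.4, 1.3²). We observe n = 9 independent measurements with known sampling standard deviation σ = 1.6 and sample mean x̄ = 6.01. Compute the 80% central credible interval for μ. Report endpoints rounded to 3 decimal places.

Posterior precision = 1/1.3² + 9/1.6² = 0.5917 + 3.5156 = 4.1073, so posterior SD = 0.4934.
Posterior mean = (-0.4/1.3² + 9·6.01/1.6²) / 4.1073 = 5.0866.
Interval: 5.0866 ± 1.282 × 0.4934 → [4.454, 5.719].

[4.454, 5.719]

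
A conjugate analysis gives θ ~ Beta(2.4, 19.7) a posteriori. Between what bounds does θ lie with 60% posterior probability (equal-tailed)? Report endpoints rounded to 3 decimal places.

[0.053, 0.158]

Posterior: Beta(2.4, 19.7).
Equal-tailed 60% interval: the 0.2 and 0.8 quantiles of Beta(2.4, 19.7).
Posterior mean ≈ 0.109, SD ≈ 0.065; a Normal approximation gives roughly [0.054, 0.163].
Exact: F⁻¹(0.2) = 0.053; F⁻¹(0.8) = 0.158.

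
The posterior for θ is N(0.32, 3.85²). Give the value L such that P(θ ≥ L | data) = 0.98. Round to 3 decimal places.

-7.587

Need L with P(θ ≥ L) = 0.98: L = 0.32 − z_{0.02}·3.85.
z = 2.054; L = 0.32 − 2.054 × 3.85 = -7.587.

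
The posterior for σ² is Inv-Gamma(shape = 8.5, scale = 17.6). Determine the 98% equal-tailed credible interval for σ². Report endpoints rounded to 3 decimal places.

Inverse-Gamma(8.5, 17.6) quantiles: F⁻¹(0.01) and F⁻¹(0.99).
Equivalently, 1/σ² ~ Gamma(8.5, rate = 17.6); invert its 0.99 and 0.01 quantiles.
Posterior mean ≈ 2.347, SD ≈ 0.920; a Normal approximation gives roughly [0.205, 4.488].
Exact: lower = 1.054; upper = 5.493.

[1.054, 5.493]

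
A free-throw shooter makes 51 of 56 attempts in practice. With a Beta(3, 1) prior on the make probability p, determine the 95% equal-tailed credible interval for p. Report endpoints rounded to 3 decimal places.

Posterior: Beta(3+51, 1+5) = Beta(54, 6).
Equal-tailed 95% interval: the 0.025 and 0.975 quantiles of Beta(54, 6).
Posterior mean ≈ 0.900, SD ≈ 0.038; a Normal approximation gives roughly [0.825, 0.975].
Exact: F⁻¹(0.025) = 0.813; F⁻¹(0.975) = 0.962.

[0.813, 0.962]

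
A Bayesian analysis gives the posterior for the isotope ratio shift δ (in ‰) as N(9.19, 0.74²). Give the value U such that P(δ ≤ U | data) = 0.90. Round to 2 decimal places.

10.14

Need U with P(δ ≤ U) = 0.90: U = 9.19 + z_{0.1}·0.74.
z = 1.282; U = 9.19 + 1.282 × 0.74 = 10.14.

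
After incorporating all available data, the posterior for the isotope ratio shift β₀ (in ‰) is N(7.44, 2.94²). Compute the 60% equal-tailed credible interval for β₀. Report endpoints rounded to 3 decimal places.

The posterior is symmetric, so the 60% equal-tailed interval is β₀ = 7.44 ± z·2.94 with z = 0.842.
Half-width: 0.842 × 2.94 = 2.474.
7.44 − 2.474 = 4.966; 7.44 + 2.474 = 9.914.

[4.966, 9.914]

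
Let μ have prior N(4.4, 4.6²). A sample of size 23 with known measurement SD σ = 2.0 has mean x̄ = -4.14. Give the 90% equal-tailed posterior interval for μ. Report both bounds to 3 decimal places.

[-4.754, -3.387]

Posterior precision = 1/4.6² + 23/2.0² = 0.0473 + 5.7500 = 5.7973, so posterior SD = 0.4153.
Posterior mean = (4.4/4.6² + 23·-4.14/2.0²) / 5.7973 = -4.0704.
Interval: -4.0704 ± 1.645 × 0.4153 → [-4.754, -3.387].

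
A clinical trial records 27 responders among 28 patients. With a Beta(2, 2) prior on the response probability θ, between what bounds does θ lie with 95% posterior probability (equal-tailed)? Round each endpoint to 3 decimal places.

Posterior: Beta(2+27, 2+1) = Beta(29, 3).
Equal-tailed 95% interval: the 0.025 and 0.975 quantiles of Beta(29, 3).
Posterior mean ≈ 0.906, SD ≈ 0.051; a Normal approximation gives roughly [0.807, 1.006].
Exact: F⁻¹(0.025) = 0.786; F⁻¹(0.975) = 0.980.

[0.786, 0.980]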